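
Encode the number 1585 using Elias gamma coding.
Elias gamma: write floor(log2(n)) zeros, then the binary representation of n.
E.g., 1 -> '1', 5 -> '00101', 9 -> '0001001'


num_bits = floor(log2(1585)) + 1 = 11
leading_zeros = num_bits - 1 = 10
binary(1585) = 11000110001

Elias gamma(1585) = '0000000000' + '11000110001' = 000000000011000110001 (21 bits)


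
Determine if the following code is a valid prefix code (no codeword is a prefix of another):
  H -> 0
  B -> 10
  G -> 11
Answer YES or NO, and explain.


Checking each pair (does one codeword prefix another?):
  H='0' vs B='10': no prefix
  H='0' vs G='11': no prefix
  B='10' vs H='0': no prefix
  B='10' vs G='11': no prefix
  G='11' vs H='0': no prefix
  G='11' vs B='10': no prefix
No violation found over all pairs.

YES -- this is a valid prefix code. No codeword is a prefix of any other codeword.


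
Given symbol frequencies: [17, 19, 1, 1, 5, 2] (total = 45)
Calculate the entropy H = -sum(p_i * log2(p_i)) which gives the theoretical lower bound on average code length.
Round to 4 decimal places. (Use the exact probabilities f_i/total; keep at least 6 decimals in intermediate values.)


Per-symbol terms -p_i * log2(p_i) with p_i = f_i/45:
  p = 17/45 = 0.377778: log2(p) = -1.404390, -p*log2(p) = 0.530547
  p = 19/45 = 0.422222: log2(p) = -1.243926, -p*log2(p) = 0.525213
  p = 1/45 = 0.022222: log2(p) = -5.491853, -p*log2(p) = 0.122041
  p = 1/45 = 0.022222: log2(p) = -5.491853, -p*log2(p) = 0.122041
  p = 5/45 = 0.111111: log2(p) = -3.169925, -p*log2(p) = 0.352214
  p = 2/45 = 0.044444: log2(p) = -4.491853, -p*log2(p) = 0.199638
H = 0.530547 + 0.525213 + 0.122041 + 0.122041 + 0.352214 + 0.199638 = 1.851694

H = 1.8517 bits/symbol


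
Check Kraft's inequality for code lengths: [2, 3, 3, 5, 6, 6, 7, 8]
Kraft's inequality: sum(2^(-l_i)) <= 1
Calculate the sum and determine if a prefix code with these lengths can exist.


Sum = 2^(-2) + 2^(-3) + 2^(-3) + 2^(-5) + 2^(-6) + 2^(-6) + 2^(-7) + 2^(-8)
    = 0.25 + 0.125 + 0.125 + 0.03125 + 0.015625 + 0.015625 + 0.0078125 + 0.00390625
    = 147/256 = 0.57421875
Since 0.57421875 <= 1, Kraft's inequality IS satisfied.
A prefix code with these lengths CAN exist.

Kraft sum = 0.57421875. Satisfied.


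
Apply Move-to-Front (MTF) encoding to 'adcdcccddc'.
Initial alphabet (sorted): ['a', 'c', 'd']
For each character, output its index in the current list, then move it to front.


MTF encoding:
'a': index 0 in ['a', 'c', 'd'] -> ['a', 'c', 'd']
'd': index 2 in ['a', 'c', 'd'] -> ['d', 'a', 'c']
'c': index 2 in ['d', 'a', 'c'] -> ['c', 'd', 'a']
'd': index 1 in ['c', 'd', 'a'] -> ['d', 'c', 'a']
'c': index 1 in ['d', 'c', 'a'] -> ['c', 'd', 'a']
'c': index 0 in ['c', 'd', 'a'] -> ['c', 'd', 'a']
'c': index 0 in ['c', 'd', 'a'] -> ['c', 'd', 'a']
'd': index 1 in ['c', 'd', 'a'] -> ['d', 'c', 'a']
'd': index 0 in ['d', 'c', 'a'] -> ['d', 'c', 'a']
'c': index 1 in ['d', 'c', 'a'] -> ['c', 'd', 'a']


Output: [0, 2, 2, 1, 1, 0, 0, 1, 0, 1]


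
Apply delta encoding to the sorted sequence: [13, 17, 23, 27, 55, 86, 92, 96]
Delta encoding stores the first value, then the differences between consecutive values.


First value: 13
Deltas:
  17 - 13 = 4
  23 - 17 = 6
  27 - 23 = 4
  55 - 27 = 28
  86 - 55 = 31
  92 - 86 = 6
  96 - 92 = 4


Delta encoded: [13, 4, 6, 4, 28, 31, 6, 4]


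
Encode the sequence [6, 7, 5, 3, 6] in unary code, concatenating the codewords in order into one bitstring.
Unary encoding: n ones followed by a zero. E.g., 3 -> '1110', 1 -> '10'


Encode each number as n ones followed by a terminating 0:
  6 -> 1111110 (7 bits)
  7 -> 11111110 (8 bits)
  5 -> 111110 (6 bits)
  3 -> 1110 (4 bits)
  6 -> 1111110 (7 bits)
Total length = 7 + 8 + 6 + 4 + 7 = 32 bits.

Unary([6, 7, 5, 3, 6]) = 11111101111111011111011101111110 (32 bits)


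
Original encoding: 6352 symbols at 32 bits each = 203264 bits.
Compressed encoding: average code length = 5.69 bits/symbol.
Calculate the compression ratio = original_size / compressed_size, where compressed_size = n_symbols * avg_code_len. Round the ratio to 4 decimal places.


original_size = n_symbols * orig_bits = 6352 * 32 = 203264 bits
compressed_size = n_symbols * avg_code_len = 6352 * 5.69 = 36142.88 bits
ratio = original_size / compressed_size = 203264 / 36142.88 = 5.6239

Compression ratio = 5.6239


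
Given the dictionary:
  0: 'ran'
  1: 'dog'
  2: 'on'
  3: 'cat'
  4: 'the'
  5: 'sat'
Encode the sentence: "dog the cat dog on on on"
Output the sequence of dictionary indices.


Look up each word in the dictionary:
  'dog' -> 1
  'the' -> 4
  'cat' -> 3
  'dog' -> 1
  'on' -> 2
  'on' -> 2
  'on' -> 2

Encoded: [1, 4, 3, 1, 2, 2, 2]


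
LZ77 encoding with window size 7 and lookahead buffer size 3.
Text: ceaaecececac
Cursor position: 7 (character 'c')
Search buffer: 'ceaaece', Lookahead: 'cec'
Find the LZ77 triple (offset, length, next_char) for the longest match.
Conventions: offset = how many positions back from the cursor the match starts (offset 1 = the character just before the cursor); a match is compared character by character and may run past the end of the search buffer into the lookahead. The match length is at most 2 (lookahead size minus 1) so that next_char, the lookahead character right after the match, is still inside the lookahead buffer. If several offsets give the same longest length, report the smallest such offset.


Try each offset into the search buffer:
  offset=1 (pos 6, char 'e'): match length 0
  offset=2 (pos 5, char 'c'): match length 2
  offset=3 (pos 4, char 'e'): match length 0
  offset=4 (pos 3, char 'a'): match length 0
  offset=5 (pos 2, char 'a'): match length 0
  offset=6 (pos 1, char 'e'): match length 0
  offset=7 (pos 0, char 'c'): match length 2
Longest match has length 2, found at offsets 2, 7; take the smallest, offset 2.
next_char = character at position 7 + 2 = 9 -> 'c'

Best match: offset=2, length=2 (matching 'ce' starting at position 5)
LZ77 triple: (2, 2, 'c')


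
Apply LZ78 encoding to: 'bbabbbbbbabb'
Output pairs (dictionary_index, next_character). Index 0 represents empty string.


LZ78 encoding steps:
Dictionary: {0: ''}
Step 1: w='' (idx 0), next='b' -> output (0, 'b'), add 'b' as idx 1
Step 2: w='b' (idx 1), next='a' -> output (1, 'a'), add 'ba' as idx 2
Step 3: w='b' (idx 1), next='b' -> output (1, 'b'), add 'bb' as idx 3
Step 4: w='bb' (idx 3), next='b' -> output (3, 'b'), add 'bbb' as idx 4
Step 5: w='ba' (idx 2), next='b' -> output (2, 'b'), add 'bab' as idx 5
Step 6: w='b' (idx 1), end of input -> output (1, '')


Encoded: [(0, 'b'), (1, 'a'), (1, 'b'), (3, 'b'), (2, 'b'), (1, '')]


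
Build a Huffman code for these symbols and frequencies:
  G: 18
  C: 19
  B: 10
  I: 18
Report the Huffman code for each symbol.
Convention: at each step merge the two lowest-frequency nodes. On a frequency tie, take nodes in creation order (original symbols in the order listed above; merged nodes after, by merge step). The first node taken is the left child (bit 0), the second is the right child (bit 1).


Huffman tree construction:
Step 1: Merge B(10) + G(18) = 28
Step 2: Merge I(18) + C(19) = 37
Step 3: Merge (B+G)(28) + (I+C)(37) = 65
Read each symbol's code off the tree from the root (left child = 0, right child = 1).

Codes:
  G: 01 (length 2)
  C: 11 (length 2)
  B: 00 (length 2)
  I: 10 (length 2)
Average code length: 130/65 = 2.0000 bits/symbol


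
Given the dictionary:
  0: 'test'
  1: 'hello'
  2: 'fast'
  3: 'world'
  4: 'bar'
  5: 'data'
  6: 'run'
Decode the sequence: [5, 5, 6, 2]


Look up each index in the dictionary:
  5 -> 'data'
  5 -> 'data'
  6 -> 'run'
  2 -> 'fast'

Decoded: "data data run fast"


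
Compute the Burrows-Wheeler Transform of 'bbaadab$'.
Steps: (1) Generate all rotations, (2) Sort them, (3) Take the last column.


Rotations (sorted):
  0: $bbaadab -> last char: b
  1: aadab$bb -> last char: b
  2: ab$bbaad -> last char: d
  3: adab$bba -> last char: a
  4: b$bbaada -> last char: a
  5: baadab$b -> last char: b
  6: bbaadab$ -> last char: $
  7: dab$bbaa -> last char: a


BWT = bbdaab$a


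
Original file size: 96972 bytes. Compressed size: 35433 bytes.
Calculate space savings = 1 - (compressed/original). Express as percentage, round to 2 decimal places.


ratio = compressed/original = 35433/96972 = 0.365394
savings = 1 - ratio = 1 - 0.365394 = 0.634606
as a percentage: 0.634606 * 100 = 63.46%

Space savings = 1 - 35433/96972 = 63.46%


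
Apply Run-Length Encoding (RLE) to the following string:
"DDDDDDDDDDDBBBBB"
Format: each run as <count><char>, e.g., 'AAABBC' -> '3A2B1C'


Scanning runs left to right:
  i=0: run of 'D' x 11 -> '11D'
  i=11: run of 'B' x 5 -> '5B'

RLE = 11D5B


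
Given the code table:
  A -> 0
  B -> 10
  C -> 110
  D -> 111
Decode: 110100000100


Decoding:
110 -> C
10 -> B
0 -> A
0 -> A
0 -> A
0 -> A
10 -> B
0 -> A


Result: CBAAAABA


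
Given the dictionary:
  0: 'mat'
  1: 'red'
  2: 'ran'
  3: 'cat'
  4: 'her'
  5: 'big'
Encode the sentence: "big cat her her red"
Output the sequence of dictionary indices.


Look up each word in the dictionary:
  'big' -> 5
  'cat' -> 3
  'her' -> 4
  'her' -> 4
  'red' -> 1

Encoded: [5, 3, 4, 4, 1]


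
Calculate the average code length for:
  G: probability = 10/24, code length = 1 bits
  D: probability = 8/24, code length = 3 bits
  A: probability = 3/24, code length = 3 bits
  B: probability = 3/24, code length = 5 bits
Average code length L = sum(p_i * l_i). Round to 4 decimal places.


Weighted contributions p_i * l_i:
  G: (10/24) * 1 = 10/24
  D: (8/24) * 3 = 24/24
  A: (3/24) * 3 = 9/24
  B: (3/24) * 5 = 15/24
Sum = (10 + 24 + 9 + 15)/24 = 58/24

L = 58/24 = 2.4167 bits/symbol


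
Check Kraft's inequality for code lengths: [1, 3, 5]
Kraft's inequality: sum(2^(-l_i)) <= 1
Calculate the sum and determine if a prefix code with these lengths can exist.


Sum = 2^(-1) + 2^(-3) + 2^(-5)
    = 0.5 + 0.125 + 0.03125
    = 21/32 = 0.65625
Since 0.65625 <= 1, Kraft's inequality IS satisfied.
A prefix code with these lengths CAN exist.

Kraft sum = 0.65625. Satisfied.


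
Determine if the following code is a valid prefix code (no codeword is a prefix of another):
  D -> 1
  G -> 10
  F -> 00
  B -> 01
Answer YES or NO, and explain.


Checking each pair (does one codeword prefix another?):
  D='1' vs G='10': prefix -- VIOLATION

NO -- this is NOT a valid prefix code. D (1) is a prefix of G (10).


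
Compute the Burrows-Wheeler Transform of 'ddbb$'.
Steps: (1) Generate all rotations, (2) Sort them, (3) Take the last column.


Rotations (sorted):
  0: $ddbb -> last char: b
  1: b$ddb -> last char: b
  2: bb$dd -> last char: d
  3: dbb$d -> last char: d
  4: ddbb$ -> last char: $


BWT = bbdd$


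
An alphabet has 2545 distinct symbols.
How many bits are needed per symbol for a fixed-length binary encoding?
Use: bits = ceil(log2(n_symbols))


log2(2545) = 11.3134
Bracket: 2^11 = 2048 < 2545 <= 2^12 = 4096
So ceil(log2(2545)) = 12

bits = ceil(log2(2545)) = ceil(11.3134) = 12 bits


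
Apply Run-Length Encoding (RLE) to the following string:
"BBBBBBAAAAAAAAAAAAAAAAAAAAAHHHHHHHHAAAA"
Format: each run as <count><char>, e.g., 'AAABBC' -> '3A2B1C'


Scanning runs left to right:
  i=0: run of 'B' x 6 -> '6B'
  i=6: run of 'A' x 21 -> '21A'
  i=27: run of 'H' x 8 -> '8H'
  i=35: run of 'A' x 4 -> '4A'

RLE = 6B21A8H4A


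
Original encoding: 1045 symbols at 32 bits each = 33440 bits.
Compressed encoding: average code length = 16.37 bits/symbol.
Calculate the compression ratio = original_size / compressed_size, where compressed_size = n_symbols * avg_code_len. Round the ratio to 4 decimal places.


original_size = n_symbols * orig_bits = 1045 * 32 = 33440 bits
compressed_size = n_symbols * avg_code_len = 1045 * 16.37 = 17106.65 bits
ratio = original_size / compressed_size = 33440 / 17106.65 = 1.9548

Compression ratio = 1.9548


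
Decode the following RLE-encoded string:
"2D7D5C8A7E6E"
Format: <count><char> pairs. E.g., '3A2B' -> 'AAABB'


Expanding each <count><char> pair:
  2D -> 'DD'
  7D -> 'DDDDDDD'
  5C -> 'CCCCC'
  8A -> 'AAAAAAAA'
  7E -> 'EEEEEEE'
  6E -> 'EEEEEE'

Decoded = DDDDDDDDDCCCCCAAAAAAAAEEEEEEEEEEEEE


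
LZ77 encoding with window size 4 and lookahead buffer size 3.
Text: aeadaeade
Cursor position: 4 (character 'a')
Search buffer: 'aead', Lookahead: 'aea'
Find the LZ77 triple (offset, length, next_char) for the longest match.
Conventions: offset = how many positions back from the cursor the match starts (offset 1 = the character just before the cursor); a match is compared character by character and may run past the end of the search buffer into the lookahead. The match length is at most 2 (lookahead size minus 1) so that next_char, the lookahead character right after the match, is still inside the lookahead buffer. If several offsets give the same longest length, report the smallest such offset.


Try each offset into the search buffer:
  offset=1 (pos 3, char 'd'): match length 0
  offset=2 (pos 2, char 'a'): match length 1
  offset=3 (pos 1, char 'e'): match length 0
  offset=4 (pos 0, char 'a'): match length 2
Longest match has length 2 at offset 4.
next_char = character at position 4 + 2 = 6 -> 'a'

Best match: offset=4, length=2 (matching 'ae' starting at position 0)
LZ77 triple: (4, 2, 'a')


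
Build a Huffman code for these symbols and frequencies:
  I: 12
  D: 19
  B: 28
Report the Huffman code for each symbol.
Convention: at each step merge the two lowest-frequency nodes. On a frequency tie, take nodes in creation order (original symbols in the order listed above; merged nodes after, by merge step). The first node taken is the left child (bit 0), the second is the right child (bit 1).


Huffman tree construction:
Step 1: Merge I(12) + D(19) = 31
Step 2: Merge B(28) + (I+D)(31) = 59
Read each symbol's code off the tree from the root (left child = 0, right child = 1).

Codes:
  I: 10 (length 2)
  D: 11 (length 2)
  B: 0 (length 1)
Average code length: 90/59 = 1.5254 bits/symbol


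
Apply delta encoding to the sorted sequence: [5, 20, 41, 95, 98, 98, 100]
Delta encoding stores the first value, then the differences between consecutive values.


First value: 5
Deltas:
  20 - 5 = 15
  41 - 20 = 21
  95 - 41 = 54
  98 - 95 = 3
  98 - 98 = 0
  100 - 98 = 2


Delta encoded: [5, 15, 21, 54, 3, 0, 2]


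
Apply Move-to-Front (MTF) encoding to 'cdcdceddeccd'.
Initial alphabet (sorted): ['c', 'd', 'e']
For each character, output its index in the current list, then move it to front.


MTF encoding:
'c': index 0 in ['c', 'd', 'e'] -> ['c', 'd', 'e']
'd': index 1 in ['c', 'd', 'e'] -> ['d', 'c', 'e']
'c': index 1 in ['d', 'c', 'e'] -> ['c', 'd', 'e']
'd': index 1 in ['c', 'd', 'e'] -> ['d', 'c', 'e']
'c': index 1 in ['d', 'c', 'e'] -> ['c', 'd', 'e']
'e': index 2 in ['c', 'd', 'e'] -> ['e', 'c', 'd']
'd': index 2 in ['e', 'c', 'd'] -> ['d', 'e', 'c']
'd': index 0 in ['d', 'e', 'c'] -> ['d', 'e', 'c']
'e': index 1 in ['d', 'e', 'c'] -> ['e', 'd', 'c']
'c': index 2 in ['e', 'd', 'c'] -> ['c', 'e', 'd']
'c': index 0 in ['c', 'e', 'd'] -> ['c', 'e', 'd']
'd': index 2 in ['c', 'e', 'd'] -> ['d', 'c', 'e']


Output: [0, 1, 1, 1, 1, 2, 2, 0, 1, 2, 0, 2]


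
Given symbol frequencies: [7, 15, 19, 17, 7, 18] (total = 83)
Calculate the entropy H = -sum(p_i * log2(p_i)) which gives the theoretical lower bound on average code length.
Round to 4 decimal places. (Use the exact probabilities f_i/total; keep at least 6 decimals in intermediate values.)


Per-symbol terms -p_i * log2(p_i) with p_i = f_i/83:
  p = 7/83 = 0.084337: log2(p) = -3.567685, -p*log2(p) = 0.300889
  p = 15/83 = 0.180723: log2(p) = -2.468149, -p*log2(p) = 0.446051
  p = 19/83 = 0.228916: log2(p) = -2.127112, -p*log2(p) = 0.486929
  p = 17/83 = 0.204819: log2(p) = -2.287577, -p*log2(p) = 0.468540
  p = 7/83 = 0.084337: log2(p) = -3.567685, -p*log2(p) = 0.300889
  p = 18/83 = 0.216867: log2(p) = -2.205114, -p*log2(p) = 0.478218
H = 0.300889 + 0.446051 + 0.486929 + 0.468540 + 0.300889 + 0.478218 = 2.481516

H = 2.4815 bits/symbol


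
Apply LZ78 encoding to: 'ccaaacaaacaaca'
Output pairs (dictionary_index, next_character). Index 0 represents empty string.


LZ78 encoding steps:
Dictionary: {0: ''}
Step 1: w='' (idx 0), next='c' -> output (0, 'c'), add 'c' as idx 1
Step 2: w='c' (idx 1), next='a' -> output (1, 'a'), add 'ca' as idx 2
Step 3: w='' (idx 0), next='a' -> output (0, 'a'), add 'a' as idx 3
Step 4: w='a' (idx 3), next='c' -> output (3, 'c'), add 'ac' as idx 4
Step 5: w='a' (idx 3), next='a' -> output (3, 'a'), add 'aa' as idx 5
Step 6: w='ac' (idx 4), next='a' -> output (4, 'a'), add 'aca' as idx 6
Step 7: w='aca' (idx 6), end of input -> output (6, '')


Encoded: [(0, 'c'), (1, 'a'), (0, 'a'), (3, 'c'), (3, 'a'), (4, 'a'), (6, '')]


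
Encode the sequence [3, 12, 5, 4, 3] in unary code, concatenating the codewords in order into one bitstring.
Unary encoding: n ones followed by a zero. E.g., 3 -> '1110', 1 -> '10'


Encode each number as n ones followed by a terminating 0:
  3 -> 1110 (4 bits)
  12 -> 1111111111110 (13 bits)
  5 -> 111110 (6 bits)
  4 -> 11110 (5 bits)
  3 -> 1110 (4 bits)
Total length = 4 + 13 + 6 + 5 + 4 = 32 bits.

Unary([3, 12, 5, 4, 3]) = 11101111111111110111110111101110 (32 bits)


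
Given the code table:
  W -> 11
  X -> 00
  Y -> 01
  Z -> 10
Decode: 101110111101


Decoding:
10 -> Z
11 -> W
10 -> Z
11 -> W
11 -> W
01 -> Y


Result: ZWZWWY


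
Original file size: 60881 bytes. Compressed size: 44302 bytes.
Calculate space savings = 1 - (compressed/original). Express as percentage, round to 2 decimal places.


ratio = compressed/original = 44302/60881 = 0.727682
savings = 1 - ratio = 1 - 0.727682 = 0.272318
as a percentage: 0.272318 * 100 = 27.23%

Space savings = 1 - 44302/60881 = 27.23%


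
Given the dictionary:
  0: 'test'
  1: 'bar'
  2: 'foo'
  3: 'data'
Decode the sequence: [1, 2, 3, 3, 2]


Look up each index in the dictionary:
  1 -> 'bar'
  2 -> 'foo'
  3 -> 'data'
  3 -> 'data'
  2 -> 'foo'

Decoded: "bar foo data data foo"


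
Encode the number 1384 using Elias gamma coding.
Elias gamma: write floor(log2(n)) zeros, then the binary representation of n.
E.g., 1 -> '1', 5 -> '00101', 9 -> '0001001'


num_bits = floor(log2(1384)) + 1 = 11
leading_zeros = num_bits - 1 = 10
binary(1384) = 10101101000

Elias gamma(1384) = '0000000000' + '10101101000' = 000000000010101101000 (21 bits)


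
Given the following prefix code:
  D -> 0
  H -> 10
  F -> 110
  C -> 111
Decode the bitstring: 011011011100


Decoding step by step:
Bits 0 -> D
Bits 110 -> F
Bits 110 -> F
Bits 111 -> C
Bits 0 -> D
Bits 0 -> D


Decoded message: DFFCDD


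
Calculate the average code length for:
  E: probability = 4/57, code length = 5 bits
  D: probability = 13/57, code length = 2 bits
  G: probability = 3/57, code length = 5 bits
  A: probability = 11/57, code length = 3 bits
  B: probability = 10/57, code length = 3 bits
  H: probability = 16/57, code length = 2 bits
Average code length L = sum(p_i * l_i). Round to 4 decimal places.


Weighted contributions p_i * l_i:
  E: (4/57) * 5 = 20/57
  D: (13/57) * 2 = 26/57
  G: (3/57) * 5 = 15/57
  A: (11/57) * 3 = 33/57
  B: (10/57) * 3 = 30/57
  H: (16/57) * 2 = 32/57
Sum = (20 + 26 + 15 + 33 + 30 + 32)/57 = 156/57

L = 156/57 = 2.7368 bits/symbol


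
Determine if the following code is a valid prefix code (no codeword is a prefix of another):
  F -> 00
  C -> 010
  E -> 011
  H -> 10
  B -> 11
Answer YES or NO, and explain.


Checking each pair (does one codeword prefix another?):
  F='00' vs C='010': no prefix
  F='00' vs E='011': no prefix
  F='00' vs H='10': no prefix
  F='00' vs B='11': no prefix
  C='010' vs F='00': no prefix
  C='010' vs E='011': no prefix
  C='010' vs H='10': no prefix
  C='010' vs B='11': no prefix
  E='011' vs F='00': no prefix
  E='011' vs C='010': no prefix
  E='011' vs H='10': no prefix
  E='011' vs B='11': no prefix
  H='10' vs F='00': no prefix
  H='10' vs C='010': no prefix
  H='10' vs E='011': no prefix
  H='10' vs B='11': no prefix
  B='11' vs F='00': no prefix
  B='11' vs C='010': no prefix
  B='11' vs E='011': no prefix
  B='11' vs H='10': no prefix
No violation found over all pairs.

YES -- this is a valid prefix code. No codeword is a prefix of any other codeword.


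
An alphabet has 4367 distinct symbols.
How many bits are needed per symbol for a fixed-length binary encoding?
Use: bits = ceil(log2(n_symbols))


log2(4367) = 12.0924
Bracket: 2^12 = 4096 < 4367 <= 2^13 = 8192
So ceil(log2(4367)) = 13

bits = ceil(log2(4367)) = ceil(12.0924) = 13 bits


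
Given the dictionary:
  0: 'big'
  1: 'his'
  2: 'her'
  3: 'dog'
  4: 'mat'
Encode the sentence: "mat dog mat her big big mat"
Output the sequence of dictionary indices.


Look up each word in the dictionary:
  'mat' -> 4
  'dog' -> 3
  'mat' -> 4
  'her' -> 2
  'big' -> 0
  'big' -> 0
  'mat' -> 4

Encoded: [4, 3, 4, 2, 0, 0, 4]


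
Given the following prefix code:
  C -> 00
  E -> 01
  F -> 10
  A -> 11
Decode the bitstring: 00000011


Decoding step by step:
Bits 00 -> C
Bits 00 -> C
Bits 00 -> C
Bits 11 -> A


Decoded message: CCCA


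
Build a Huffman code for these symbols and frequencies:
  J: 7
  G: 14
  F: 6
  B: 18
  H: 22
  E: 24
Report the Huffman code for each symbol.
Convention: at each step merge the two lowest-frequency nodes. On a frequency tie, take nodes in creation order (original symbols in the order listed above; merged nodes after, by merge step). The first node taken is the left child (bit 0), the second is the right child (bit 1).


Huffman tree construction:
Step 1: Merge F(6) + J(7) = 13
Step 2: Merge (F+J)(13) + G(14) = 27
Step 3: Merge B(18) + H(22) = 40
Step 4: Merge E(24) + ((F+J)+G)(27) = 51
Step 5: Merge (B+H)(40) + (E+((F+J)+G))(51) = 91
Read each symbol's code off the tree from the root (left child = 0, right child = 1).

Codes:
  J: 1101 (length 4)
  G: 111 (length 3)
  F: 1100 (length 4)
  B: 00 (length 2)
  H: 01 (length 2)
  E: 10 (length 2)
Average code length: 222/91 = 2.4396 bits/symbol


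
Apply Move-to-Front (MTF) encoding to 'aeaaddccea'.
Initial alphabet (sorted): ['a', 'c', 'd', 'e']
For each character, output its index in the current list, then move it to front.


MTF encoding:
'a': index 0 in ['a', 'c', 'd', 'e'] -> ['a', 'c', 'd', 'e']
'e': index 3 in ['a', 'c', 'd', 'e'] -> ['e', 'a', 'c', 'd']
'a': index 1 in ['e', 'a', 'c', 'd'] -> ['a', 'e', 'c', 'd']
'a': index 0 in ['a', 'e', 'c', 'd'] -> ['a', 'e', 'c', 'd']
'd': index 3 in ['a', 'e', 'c', 'd'] -> ['d', 'a', 'e', 'c']
'd': index 0 in ['d', 'a', 'e', 'c'] -> ['d', 'a', 'e', 'c']
'c': index 3 in ['d', 'a', 'e', 'c'] -> ['c', 'd', 'a', 'e']
'c': index 0 in ['c', 'd', 'a', 'e'] -> ['c', 'd', 'a', 'e']
'e': index 3 in ['c', 'd', 'a', 'e'] -> ['e', 'c', 'd', 'a']
'a': index 3 in ['e', 'c', 'd', 'a'] -> ['a', 'e', 'c', 'd']


Output: [0, 3, 1, 0, 3, 0, 3, 0, 3, 3]


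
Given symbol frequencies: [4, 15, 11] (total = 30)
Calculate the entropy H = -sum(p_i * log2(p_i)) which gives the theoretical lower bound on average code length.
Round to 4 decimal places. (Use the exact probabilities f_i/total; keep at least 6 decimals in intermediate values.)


Per-symbol terms -p_i * log2(p_i) with p_i = f_i/30:
  p = 4/30 = 0.133333: log2(p) = -2.906891, -p*log2(p) = 0.387585
  p = 15/30 = 0.500000: log2(p) = -1.000000, -p*log2(p) = 0.500000
  p = 11/30 = 0.366667: log2(p) = -1.447459, -p*log2(p) = 0.530735
H = 0.387585 + 0.500000 + 0.530735 = 1.418320

H = 1.4183 bits/symbol


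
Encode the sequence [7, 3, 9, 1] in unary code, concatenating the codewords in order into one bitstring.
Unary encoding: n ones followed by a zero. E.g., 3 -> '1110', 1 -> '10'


Encode each number as n ones followed by a terminating 0:
  7 -> 11111110 (8 bits)
  3 -> 1110 (4 bits)
  9 -> 1111111110 (10 bits)
  1 -> 10 (2 bits)
Total length = 8 + 4 + 10 + 2 = 24 bits.

Unary([7, 3, 9, 1]) = 111111101110111111111010 (24 bits)


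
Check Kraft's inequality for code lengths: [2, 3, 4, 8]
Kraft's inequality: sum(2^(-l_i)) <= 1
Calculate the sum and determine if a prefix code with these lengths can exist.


Sum = 2^(-2) + 2^(-3) + 2^(-4) + 2^(-8)
    = 0.25 + 0.125 + 0.0625 + 0.00390625
    = 113/256 = 0.44140625
Since 0.44140625 <= 1, Kraft's inequality IS satisfied.
A prefix code with these lengths CAN exist.

Kraft sum = 0.44140625. Satisfied.


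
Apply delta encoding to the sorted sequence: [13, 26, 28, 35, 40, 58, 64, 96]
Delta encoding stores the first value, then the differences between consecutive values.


First value: 13
Deltas:
  26 - 13 = 13
  28 - 26 = 2
  35 - 28 = 7
  40 - 35 = 5
  58 - 40 = 18
  64 - 58 = 6
  96 - 64 = 32


Delta encoded: [13, 13, 2, 7, 5, 18, 6, 32]


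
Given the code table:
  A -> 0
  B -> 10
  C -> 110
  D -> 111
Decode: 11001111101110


Decoding:
110 -> C
0 -> A
111 -> D
110 -> C
111 -> D
0 -> A


Result: CADCDA


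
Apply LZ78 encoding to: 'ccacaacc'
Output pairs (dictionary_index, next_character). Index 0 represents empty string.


LZ78 encoding steps:
Dictionary: {0: ''}
Step 1: w='' (idx 0), next='c' -> output (0, 'c'), add 'c' as idx 1
Step 2: w='c' (idx 1), next='a' -> output (1, 'a'), add 'ca' as idx 2
Step 3: w='ca' (idx 2), next='a' -> output (2, 'a'), add 'caa' as idx 3
Step 4: w='c' (idx 1), next='c' -> output (1, 'c'), add 'cc' as idx 4


Encoded: [(0, 'c'), (1, 'a'), (2, 'a'), (1, 'c')]


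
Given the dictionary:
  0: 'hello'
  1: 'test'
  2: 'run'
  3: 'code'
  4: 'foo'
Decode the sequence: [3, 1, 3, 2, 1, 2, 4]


Look up each index in the dictionary:
  3 -> 'code'
  1 -> 'test'
  3 -> 'code'
  2 -> 'run'
  1 -> 'test'
  2 -> 'run'
  4 -> 'foo'

Decoded: "code test code run test run foo"


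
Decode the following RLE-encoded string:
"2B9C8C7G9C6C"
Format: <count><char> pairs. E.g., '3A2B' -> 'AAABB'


Expanding each <count><char> pair:
  2B -> 'BB'
  9C -> 'CCCCCCCCC'
  8C -> 'CCCCCCCC'
  7G -> 'GGGGGGG'
  9C -> 'CCCCCCCCC'
  6C -> 'CCCCCC'

Decoded = BBCCCCCCCCCCCCCCCCCGGGGGGGCCCCCCCCCCCCCCC


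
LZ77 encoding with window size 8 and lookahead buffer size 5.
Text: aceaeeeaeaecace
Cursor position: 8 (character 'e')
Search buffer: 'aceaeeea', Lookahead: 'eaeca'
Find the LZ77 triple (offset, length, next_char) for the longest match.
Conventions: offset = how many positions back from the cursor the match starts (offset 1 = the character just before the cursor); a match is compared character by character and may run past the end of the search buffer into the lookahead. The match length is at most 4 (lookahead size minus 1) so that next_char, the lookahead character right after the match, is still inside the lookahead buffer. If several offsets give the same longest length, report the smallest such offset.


Try each offset into the search buffer:
  offset=1 (pos 7, char 'a'): match length 0
  offset=2 (pos 6, char 'e'): match length 3
  offset=3 (pos 5, char 'e'): match length 1
  offset=4 (pos 4, char 'e'): match length 1
  offset=5 (pos 3, char 'a'): match length 0
  offset=6 (pos 2, char 'e'): match length 3
  offset=7 (pos 1, char 'c'): match length 0
  offset=8 (pos 0, char 'a'): match length 0
Longest match has length 3, found at offsets 2, 6; take the smallest, offset 2.
next_char = character at position 8 + 3 = 11 -> 'c'

Best match: offset=2, length=3 (matching 'eae' starting at position 6)
LZ77 triple: (2, 3, 'c')


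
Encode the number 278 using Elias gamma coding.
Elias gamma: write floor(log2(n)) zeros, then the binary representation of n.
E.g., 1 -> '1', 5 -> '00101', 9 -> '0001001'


num_bits = floor(log2(278)) + 1 = 9
leading_zeros = num_bits - 1 = 8
binary(278) = 100010110

Elias gamma(278) = '00000000' + '100010110' = 00000000100010110 (17 bits)


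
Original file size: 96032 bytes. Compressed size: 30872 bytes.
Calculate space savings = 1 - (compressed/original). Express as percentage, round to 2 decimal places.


ratio = compressed/original = 30872/96032 = 0.321476
savings = 1 - ratio = 1 - 0.321476 = 0.678524
as a percentage: 0.678524 * 100 = 67.85%

Space savings = 1 - 30872/96032 = 67.85%


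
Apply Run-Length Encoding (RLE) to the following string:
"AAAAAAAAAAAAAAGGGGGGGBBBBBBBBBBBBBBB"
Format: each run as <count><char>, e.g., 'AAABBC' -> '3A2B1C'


Scanning runs left to right:
  i=0: run of 'A' x 14 -> '14A'
  i=14: run of 'G' x 7 -> '7G'
  i=21: run of 'B' x 15 -> '15B'

RLE = 14A7G15B


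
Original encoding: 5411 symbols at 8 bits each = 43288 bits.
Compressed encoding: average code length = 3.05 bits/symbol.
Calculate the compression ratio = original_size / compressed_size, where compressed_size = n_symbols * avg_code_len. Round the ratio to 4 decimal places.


original_size = n_symbols * orig_bits = 5411 * 8 = 43288 bits
compressed_size = n_symbols * avg_code_len = 5411 * 3.05 = 16503.55 bits
ratio = original_size / compressed_size = 43288 / 16503.55 = 2.623

Compression ratio = 2.623


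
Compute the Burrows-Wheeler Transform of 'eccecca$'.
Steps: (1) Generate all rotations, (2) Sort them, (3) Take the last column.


Rotations (sorted):
  0: $eccecca -> last char: a
  1: a$eccecc -> last char: c
  2: ca$eccec -> last char: c
  3: cca$ecce -> last char: e
  4: ccecca$e -> last char: e
  5: cecca$ec -> last char: c
  6: ecca$ecc -> last char: c
  7: eccecca$ -> last char: $


BWT = acceecc$


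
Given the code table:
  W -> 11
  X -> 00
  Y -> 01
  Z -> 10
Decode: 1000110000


Decoding:
10 -> Z
00 -> X
11 -> W
00 -> X
00 -> X


Result: ZXWXX


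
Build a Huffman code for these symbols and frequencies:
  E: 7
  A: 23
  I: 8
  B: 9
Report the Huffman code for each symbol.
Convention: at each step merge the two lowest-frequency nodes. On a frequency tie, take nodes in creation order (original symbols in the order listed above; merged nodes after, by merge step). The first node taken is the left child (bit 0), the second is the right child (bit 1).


Huffman tree construction:
Step 1: Merge E(7) + I(8) = 15
Step 2: Merge B(9) + (E+I)(15) = 24
Step 3: Merge A(23) + (B+(E+I))(24) = 47
Read each symbol's code off the tree from the root (left child = 0, right child = 1).

Codes:
  E: 110 (length 3)
  A: 0 (length 1)
  I: 111 (length 3)
  B: 10 (length 2)
Average code length: 86/47 = 1.8298 bits/symbol


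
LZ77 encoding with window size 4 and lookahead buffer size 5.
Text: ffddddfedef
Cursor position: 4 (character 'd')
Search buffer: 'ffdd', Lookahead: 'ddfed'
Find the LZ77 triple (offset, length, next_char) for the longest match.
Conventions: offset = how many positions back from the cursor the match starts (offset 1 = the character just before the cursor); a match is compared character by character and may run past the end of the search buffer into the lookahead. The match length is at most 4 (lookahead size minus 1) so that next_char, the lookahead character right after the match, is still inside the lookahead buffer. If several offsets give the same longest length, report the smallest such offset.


Try each offset into the search buffer:
  offset=1 (pos 3, char 'd'): match length 2
  offset=2 (pos 2, char 'd'): match length 2
  offset=3 (pos 1, char 'f'): match length 0
  offset=4 (pos 0, char 'f'): match length 0
Longest match has length 2, found at offsets 1, 2; take the smallest, offset 1.
next_char = character at position 4 + 2 = 6 -> 'f'

Best match: offset=1, length=2 (matching 'dd' starting at position 3)
LZ77 triple: (1, 2, 'f')


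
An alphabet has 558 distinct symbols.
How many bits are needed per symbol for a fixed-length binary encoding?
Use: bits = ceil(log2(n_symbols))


log2(558) = 9.1241
Bracket: 2^9 = 512 < 558 <= 2^10 = 1024
So ceil(log2(558)) = 10

bits = ceil(log2(558)) = ceil(9.1241) = 10 bits


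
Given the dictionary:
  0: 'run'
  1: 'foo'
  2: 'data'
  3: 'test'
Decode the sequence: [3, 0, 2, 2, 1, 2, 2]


Look up each index in the dictionary:
  3 -> 'test'
  0 -> 'run'
  2 -> 'data'
  2 -> 'data'
  1 -> 'foo'
  2 -> 'data'
  2 -> 'data'

Decoded: "test run data data foo data data"


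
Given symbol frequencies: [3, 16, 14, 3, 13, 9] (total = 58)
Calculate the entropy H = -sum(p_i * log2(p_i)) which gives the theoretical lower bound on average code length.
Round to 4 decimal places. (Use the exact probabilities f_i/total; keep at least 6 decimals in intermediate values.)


Per-symbol terms -p_i * log2(p_i) with p_i = f_i/58:
  p = 3/58 = 0.051724: log2(p) = -4.273018, -p*log2(p) = 0.221018
  p = 16/58 = 0.275862: log2(p) = -1.857981, -p*log2(p) = 0.512546
  p = 14/58 = 0.241379: log2(p) = -2.050626, -p*log2(p) = 0.494979
  p = 3/58 = 0.051724: log2(p) = -4.273018, -p*log2(p) = 0.221018
  p = 13/58 = 0.224138: log2(p) = -2.157541, -p*log2(p) = 0.483587
  p = 9/58 = 0.155172: log2(p) = -2.688056, -p*log2(p) = 0.417112
H = 0.221018 + 0.512546 + 0.494979 + 0.221018 + 0.483587 + 0.417112 = 2.350260

H = 2.3503 bits/symbol


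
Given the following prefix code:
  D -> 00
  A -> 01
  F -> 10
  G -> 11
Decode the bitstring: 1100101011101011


Decoding step by step:
Bits 11 -> G
Bits 00 -> D
Bits 10 -> F
Bits 10 -> F
Bits 11 -> G
Bits 10 -> F
Bits 10 -> F
Bits 11 -> G


Decoded message: GDFFGFFG


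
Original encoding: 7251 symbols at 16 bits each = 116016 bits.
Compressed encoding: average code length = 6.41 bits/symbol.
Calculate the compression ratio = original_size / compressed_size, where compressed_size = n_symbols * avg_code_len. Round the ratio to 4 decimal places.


original_size = n_symbols * orig_bits = 7251 * 16 = 116016 bits
compressed_size = n_symbols * avg_code_len = 7251 * 6.41 = 46478.91 bits
ratio = original_size / compressed_size = 116016 / 46478.91 = 2.4961

Compression ratio = 2.4961


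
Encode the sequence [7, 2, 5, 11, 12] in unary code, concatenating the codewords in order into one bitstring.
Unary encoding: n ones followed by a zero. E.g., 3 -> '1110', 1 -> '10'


Encode each number as n ones followed by a terminating 0:
  7 -> 11111110 (8 bits)
  2 -> 110 (3 bits)
  5 -> 111110 (6 bits)
  11 -> 111111111110 (12 bits)
  12 -> 1111111111110 (13 bits)
Total length = 8 + 3 + 6 + 12 + 13 = 42 bits.

Unary([7, 2, 5, 11, 12]) = 111111101101111101111111111101111111111110 (42 bits)


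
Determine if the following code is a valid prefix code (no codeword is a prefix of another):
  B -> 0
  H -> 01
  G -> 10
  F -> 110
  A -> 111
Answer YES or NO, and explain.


Checking each pair (does one codeword prefix another?):
  B='0' vs H='01': prefix -- VIOLATION

NO -- this is NOT a valid prefix code. B (0) is a prefix of H (01).


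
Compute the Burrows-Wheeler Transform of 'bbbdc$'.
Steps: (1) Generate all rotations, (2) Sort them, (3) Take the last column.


Rotations (sorted):
  0: $bbbdc -> last char: c
  1: bbbdc$ -> last char: $
  2: bbdc$b -> last char: b
  3: bdc$bb -> last char: b
  4: c$bbbd -> last char: d
  5: dc$bbb -> last char: b


BWT = c$bbdb


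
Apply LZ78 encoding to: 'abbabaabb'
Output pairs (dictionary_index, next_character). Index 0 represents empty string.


LZ78 encoding steps:
Dictionary: {0: ''}
Step 1: w='' (idx 0), next='a' -> output (0, 'a'), add 'a' as idx 1
Step 2: w='' (idx 0), next='b' -> output (0, 'b'), add 'b' as idx 2
Step 3: w='b' (idx 2), next='a' -> output (2, 'a'), add 'ba' as idx 3
Step 4: w='ba' (idx 3), next='a' -> output (3, 'a'), add 'baa' as idx 4
Step 5: w='b' (idx 2), next='b' -> output (2, 'b'), add 'bb' as idx 5


Encoded: [(0, 'a'), (0, 'b'), (2, 'a'), (3, 'a'), (2, 'b')]


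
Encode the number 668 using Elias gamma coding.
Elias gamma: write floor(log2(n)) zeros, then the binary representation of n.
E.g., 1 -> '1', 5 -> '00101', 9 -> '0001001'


num_bits = floor(log2(668)) + 1 = 10
leading_zeros = num_bits - 1 = 9
binary(668) = 1010011100

Elias gamma(668) = '000000000' + '1010011100' = 0000000001010011100 (19 bits)


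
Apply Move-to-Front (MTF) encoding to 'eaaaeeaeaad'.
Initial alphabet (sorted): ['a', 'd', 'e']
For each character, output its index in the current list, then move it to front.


MTF encoding:
'e': index 2 in ['a', 'd', 'e'] -> ['e', 'a', 'd']
'a': index 1 in ['e', 'a', 'd'] -> ['a', 'e', 'd']
'a': index 0 in ['a', 'e', 'd'] -> ['a', 'e', 'd']
'a': index 0 in ['a', 'e', 'd'] -> ['a', 'e', 'd']
'e': index 1 in ['a', 'e', 'd'] -> ['e', 'a', 'd']
'e': index 0 in ['e', 'a', 'd'] -> ['e', 'a', 'd']
'a': index 1 in ['e', 'a', 'd'] -> ['a', 'e', 'd']
'e': index 1 in ['a', 'e', 'd'] -> ['e', 'a', 'd']
'a': index 1 in ['e', 'a', 'd'] -> ['a', 'e', 'd']
'a': index 0 in ['a', 'e', 'd'] -> ['a', 'e', 'd']
'd': index 2 in ['a', 'e', 'd'] -> ['d', 'a', 'e']


Output: [2, 1, 0, 0, 1, 0, 1, 1, 1, 0, 2]


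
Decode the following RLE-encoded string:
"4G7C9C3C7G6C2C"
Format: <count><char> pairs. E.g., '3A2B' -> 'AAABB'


Expanding each <count><char> pair:
  4G -> 'GGGG'
  7C -> 'CCCCCCC'
  9C -> 'CCCCCCCCC'
  3C -> 'CCC'
  7G -> 'GGGGGGG'
  6C -> 'CCCCCC'
  2C -> 'CC'

Decoded = GGGGCCCCCCCCCCCCCCCCCCCGGGGGGGCCCCCCCC


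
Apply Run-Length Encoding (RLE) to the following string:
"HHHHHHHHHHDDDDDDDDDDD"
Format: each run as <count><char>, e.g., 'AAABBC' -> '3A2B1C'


Scanning runs left to right:
  i=0: run of 'H' x 10 -> '10H'
  i=10: run of 'D' x 11 -> '11D'

RLE = 10H11D


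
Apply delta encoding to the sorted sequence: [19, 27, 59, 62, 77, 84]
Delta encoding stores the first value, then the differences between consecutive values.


First value: 19
Deltas:
  27 - 19 = 8
  59 - 27 = 32
  62 - 59 = 3
  77 - 62 = 15
  84 - 77 = 7


Delta encoded: [19, 8, 32, 3, 15, 7]


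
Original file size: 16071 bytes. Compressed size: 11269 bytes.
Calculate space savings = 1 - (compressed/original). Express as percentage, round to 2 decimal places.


ratio = compressed/original = 11269/16071 = 0.701201
savings = 1 - ratio = 1 - 0.701201 = 0.298799
as a percentage: 0.298799 * 100 = 29.88%

Space savings = 1 - 11269/16071 = 29.88%


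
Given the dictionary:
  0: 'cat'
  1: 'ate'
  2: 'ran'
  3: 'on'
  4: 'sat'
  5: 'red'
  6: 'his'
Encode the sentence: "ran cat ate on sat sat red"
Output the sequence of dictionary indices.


Look up each word in the dictionary:
  'ran' -> 2
  'cat' -> 0
  'ate' -> 1
  'on' -> 3
  'sat' -> 4
  'sat' -> 4
  'red' -> 5

Encoded: [2, 0, 1, 3, 4, 4, 5]


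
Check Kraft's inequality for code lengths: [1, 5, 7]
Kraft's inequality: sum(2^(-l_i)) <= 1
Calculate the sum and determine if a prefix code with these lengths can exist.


Sum = 2^(-1) + 2^(-5) + 2^(-7)
    = 0.5 + 0.03125 + 0.0078125
    = 69/128 = 0.5390625
Since 0.5390625 <= 1, Kraft's inequality IS satisfied.
A prefix code with these lengths CAN exist.

Kraft sum = 0.5390625. Satisfied.


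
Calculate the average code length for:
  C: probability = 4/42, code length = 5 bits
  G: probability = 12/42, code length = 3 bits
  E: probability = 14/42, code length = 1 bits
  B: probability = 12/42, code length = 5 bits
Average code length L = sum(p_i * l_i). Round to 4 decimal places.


Weighted contributions p_i * l_i:
  C: (4/42) * 5 = 20/42
  G: (12/42) * 3 = 36/42
  E: (14/42) * 1 = 14/42
  B: (12/42) * 5 = 60/42
Sum = (20 + 36 + 14 + 60)/42 = 130/42

L = 130/42 = 3.0952 bits/symbol


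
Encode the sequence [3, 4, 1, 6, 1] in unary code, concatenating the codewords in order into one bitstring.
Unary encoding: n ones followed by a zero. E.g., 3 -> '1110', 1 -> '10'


Encode each number as n ones followed by a terminating 0:
  3 -> 1110 (4 bits)
  4 -> 11110 (5 bits)
  1 -> 10 (2 bits)
  6 -> 1111110 (7 bits)
  1 -> 10 (2 bits)
Total length = 4 + 5 + 2 + 7 + 2 = 20 bits.

Unary([3, 4, 1, 6, 1]) = 11101111010111111010 (20 bits)


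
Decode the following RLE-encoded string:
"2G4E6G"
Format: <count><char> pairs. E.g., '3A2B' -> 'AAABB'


Expanding each <count><char> pair:
  2G -> 'GG'
  4E -> 'EEEE'
  6G -> 'GGGGGG'

Decoded = GGEEEEGGGGGG


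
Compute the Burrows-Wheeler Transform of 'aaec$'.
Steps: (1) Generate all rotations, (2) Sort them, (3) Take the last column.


Rotations (sorted):
  0: $aaec -> last char: c
  1: aaec$ -> last char: $
  2: aec$a -> last char: a
  3: c$aae -> last char: e
  4: ec$aa -> last char: a


BWT = c$aea


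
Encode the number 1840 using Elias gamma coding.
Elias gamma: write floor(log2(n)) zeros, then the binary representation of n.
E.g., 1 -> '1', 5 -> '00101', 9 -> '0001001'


num_bits = floor(log2(1840)) + 1 = 11
leading_zeros = num_bits - 1 = 10
binary(1840) = 11100110000

Elias gamma(1840) = '0000000000' + '11100110000' = 000000000011100110000 (21 bits)
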